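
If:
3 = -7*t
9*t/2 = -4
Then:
No Solution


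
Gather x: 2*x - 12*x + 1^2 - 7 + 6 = -10*x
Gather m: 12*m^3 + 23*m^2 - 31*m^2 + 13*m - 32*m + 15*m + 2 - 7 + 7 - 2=12*m^3 - 8*m^2 - 4*m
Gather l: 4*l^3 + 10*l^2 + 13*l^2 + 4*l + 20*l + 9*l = 4*l^3 + 23*l^2 + 33*l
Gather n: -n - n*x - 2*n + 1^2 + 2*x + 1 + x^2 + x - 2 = n*(-x - 3) + x^2 + 3*x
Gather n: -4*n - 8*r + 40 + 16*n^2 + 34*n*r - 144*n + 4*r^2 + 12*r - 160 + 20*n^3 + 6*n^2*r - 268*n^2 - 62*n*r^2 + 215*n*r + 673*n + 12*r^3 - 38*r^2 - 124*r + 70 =20*n^3 + n^2*(6*r - 252) + n*(-62*r^2 + 249*r + 525) + 12*r^3 - 34*r^2 - 120*r - 50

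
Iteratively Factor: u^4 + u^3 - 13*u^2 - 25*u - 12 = (u + 3)*(u^3 - 2*u^2 - 7*u - 4) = (u - 4)*(u + 3)*(u^2 + 2*u + 1) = (u - 4)*(u + 1)*(u + 3)*(u + 1)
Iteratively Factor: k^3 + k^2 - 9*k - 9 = (k + 3)*(k^2 - 2*k - 3) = (k + 1)*(k + 3)*(k - 3)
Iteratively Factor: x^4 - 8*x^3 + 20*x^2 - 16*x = (x - 4)*(x^3 - 4*x^2 + 4*x) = x*(x - 4)*(x^2 - 4*x + 4) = x*(x - 4)*(x - 2)*(x - 2)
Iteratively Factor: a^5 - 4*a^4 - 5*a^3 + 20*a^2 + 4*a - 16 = (a + 1)*(a^4 - 5*a^3 + 20*a - 16) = (a + 1)*(a + 2)*(a^3 - 7*a^2 + 14*a - 8) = (a - 4)*(a + 1)*(a + 2)*(a^2 - 3*a + 2) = (a - 4)*(a - 2)*(a + 1)*(a + 2)*(a - 1)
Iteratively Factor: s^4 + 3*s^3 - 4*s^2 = (s)*(s^3 + 3*s^2 - 4*s) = s*(s + 4)*(s^2 - s) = s*(s - 1)*(s + 4)*(s)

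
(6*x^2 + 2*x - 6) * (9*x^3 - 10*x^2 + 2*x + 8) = 54*x^5 - 42*x^4 - 62*x^3 + 112*x^2 + 4*x - 48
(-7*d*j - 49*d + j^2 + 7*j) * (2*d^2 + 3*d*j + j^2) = -14*d^3*j - 98*d^3 - 19*d^2*j^2 - 133*d^2*j - 4*d*j^3 - 28*d*j^2 + j^4 + 7*j^3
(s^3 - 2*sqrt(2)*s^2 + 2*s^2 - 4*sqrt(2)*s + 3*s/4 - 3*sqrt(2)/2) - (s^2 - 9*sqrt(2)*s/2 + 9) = s^3 - 2*sqrt(2)*s^2 + s^2 + sqrt(2)*s/2 + 3*s/4 - 9 - 3*sqrt(2)/2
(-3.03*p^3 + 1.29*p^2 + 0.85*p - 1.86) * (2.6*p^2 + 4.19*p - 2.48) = -7.878*p^5 - 9.3417*p^4 + 15.1295*p^3 - 4.4737*p^2 - 9.9014*p + 4.6128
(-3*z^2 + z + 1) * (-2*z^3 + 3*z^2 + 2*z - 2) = 6*z^5 - 11*z^4 - 5*z^3 + 11*z^2 - 2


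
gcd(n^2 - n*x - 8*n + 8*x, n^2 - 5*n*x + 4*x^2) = -n + x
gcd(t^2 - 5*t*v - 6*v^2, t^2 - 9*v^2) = 1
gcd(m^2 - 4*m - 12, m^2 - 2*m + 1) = 1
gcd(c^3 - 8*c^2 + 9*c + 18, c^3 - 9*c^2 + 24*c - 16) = 1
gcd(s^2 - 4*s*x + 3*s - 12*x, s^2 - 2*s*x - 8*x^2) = -s + 4*x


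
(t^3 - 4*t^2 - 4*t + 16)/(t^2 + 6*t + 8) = (t^2 - 6*t + 8)/(t + 4)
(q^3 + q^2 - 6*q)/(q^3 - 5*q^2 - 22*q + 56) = q*(q + 3)/(q^2 - 3*q - 28)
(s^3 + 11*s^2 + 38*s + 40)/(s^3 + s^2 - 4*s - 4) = (s^2 + 9*s + 20)/(s^2 - s - 2)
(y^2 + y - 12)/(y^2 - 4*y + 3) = (y + 4)/(y - 1)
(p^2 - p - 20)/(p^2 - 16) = (p - 5)/(p - 4)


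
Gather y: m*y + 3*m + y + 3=3*m + y*(m + 1) + 3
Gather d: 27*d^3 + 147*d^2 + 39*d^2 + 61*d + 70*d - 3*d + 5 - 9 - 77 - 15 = 27*d^3 + 186*d^2 + 128*d - 96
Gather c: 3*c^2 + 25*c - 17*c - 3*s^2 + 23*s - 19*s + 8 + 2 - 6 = 3*c^2 + 8*c - 3*s^2 + 4*s + 4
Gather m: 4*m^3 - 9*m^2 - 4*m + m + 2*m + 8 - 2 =4*m^3 - 9*m^2 - m + 6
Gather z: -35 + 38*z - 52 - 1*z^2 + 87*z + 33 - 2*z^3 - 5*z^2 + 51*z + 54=-2*z^3 - 6*z^2 + 176*z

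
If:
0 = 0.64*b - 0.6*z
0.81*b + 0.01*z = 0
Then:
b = 0.00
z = 0.00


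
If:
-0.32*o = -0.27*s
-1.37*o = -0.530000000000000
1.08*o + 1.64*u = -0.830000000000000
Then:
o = 0.39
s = 0.46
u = -0.76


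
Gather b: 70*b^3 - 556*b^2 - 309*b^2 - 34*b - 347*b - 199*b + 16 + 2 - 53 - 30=70*b^3 - 865*b^2 - 580*b - 65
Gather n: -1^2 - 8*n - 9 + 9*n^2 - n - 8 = 9*n^2 - 9*n - 18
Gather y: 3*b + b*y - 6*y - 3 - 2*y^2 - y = 3*b - 2*y^2 + y*(b - 7) - 3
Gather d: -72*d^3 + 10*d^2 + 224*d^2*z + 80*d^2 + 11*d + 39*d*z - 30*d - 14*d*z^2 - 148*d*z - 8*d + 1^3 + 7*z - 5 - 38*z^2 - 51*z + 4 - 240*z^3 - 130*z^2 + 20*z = -72*d^3 + d^2*(224*z + 90) + d*(-14*z^2 - 109*z - 27) - 240*z^3 - 168*z^2 - 24*z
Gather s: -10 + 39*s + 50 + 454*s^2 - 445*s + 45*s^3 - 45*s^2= 45*s^3 + 409*s^2 - 406*s + 40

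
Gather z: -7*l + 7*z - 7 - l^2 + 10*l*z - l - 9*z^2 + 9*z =-l^2 - 8*l - 9*z^2 + z*(10*l + 16) - 7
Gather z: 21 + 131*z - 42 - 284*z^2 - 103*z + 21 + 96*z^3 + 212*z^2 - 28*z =96*z^3 - 72*z^2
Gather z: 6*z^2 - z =6*z^2 - z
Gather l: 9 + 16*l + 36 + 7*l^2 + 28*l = 7*l^2 + 44*l + 45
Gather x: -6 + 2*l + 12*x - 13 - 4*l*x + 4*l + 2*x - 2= 6*l + x*(14 - 4*l) - 21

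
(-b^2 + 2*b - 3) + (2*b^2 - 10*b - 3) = b^2 - 8*b - 6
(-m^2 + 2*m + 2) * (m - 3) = -m^3 + 5*m^2 - 4*m - 6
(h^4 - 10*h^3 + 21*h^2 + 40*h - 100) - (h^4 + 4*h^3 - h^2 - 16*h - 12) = -14*h^3 + 22*h^2 + 56*h - 88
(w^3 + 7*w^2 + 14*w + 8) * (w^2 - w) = w^5 + 6*w^4 + 7*w^3 - 6*w^2 - 8*w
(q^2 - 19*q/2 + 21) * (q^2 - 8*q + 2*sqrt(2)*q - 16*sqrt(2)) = q^4 - 35*q^3/2 + 2*sqrt(2)*q^3 - 35*sqrt(2)*q^2 + 97*q^2 - 168*q + 194*sqrt(2)*q - 336*sqrt(2)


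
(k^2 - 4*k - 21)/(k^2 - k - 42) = (k + 3)/(k + 6)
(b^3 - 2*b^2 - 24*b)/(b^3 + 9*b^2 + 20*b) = (b - 6)/(b + 5)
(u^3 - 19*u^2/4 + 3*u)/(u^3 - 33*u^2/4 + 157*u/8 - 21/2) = 2*u/(2*u - 7)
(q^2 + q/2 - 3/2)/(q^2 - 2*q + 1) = (q + 3/2)/(q - 1)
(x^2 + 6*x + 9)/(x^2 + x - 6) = (x + 3)/(x - 2)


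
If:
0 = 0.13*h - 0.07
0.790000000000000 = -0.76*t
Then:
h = 0.54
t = -1.04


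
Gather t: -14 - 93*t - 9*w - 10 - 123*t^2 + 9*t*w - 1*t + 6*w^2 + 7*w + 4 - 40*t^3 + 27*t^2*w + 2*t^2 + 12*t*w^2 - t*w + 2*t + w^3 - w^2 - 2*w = -40*t^3 + t^2*(27*w - 121) + t*(12*w^2 + 8*w - 92) + w^3 + 5*w^2 - 4*w - 20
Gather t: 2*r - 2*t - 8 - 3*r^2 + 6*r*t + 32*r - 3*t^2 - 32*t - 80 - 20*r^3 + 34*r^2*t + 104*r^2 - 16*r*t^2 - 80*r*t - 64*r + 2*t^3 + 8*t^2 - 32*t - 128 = -20*r^3 + 101*r^2 - 30*r + 2*t^3 + t^2*(5 - 16*r) + t*(34*r^2 - 74*r - 66) - 216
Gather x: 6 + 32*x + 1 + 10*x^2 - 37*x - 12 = 10*x^2 - 5*x - 5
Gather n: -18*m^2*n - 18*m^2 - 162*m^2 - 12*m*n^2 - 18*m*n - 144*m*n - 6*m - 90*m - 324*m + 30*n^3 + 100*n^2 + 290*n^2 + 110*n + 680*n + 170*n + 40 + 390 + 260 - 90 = -180*m^2 - 420*m + 30*n^3 + n^2*(390 - 12*m) + n*(-18*m^2 - 162*m + 960) + 600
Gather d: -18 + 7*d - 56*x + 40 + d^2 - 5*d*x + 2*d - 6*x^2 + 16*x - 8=d^2 + d*(9 - 5*x) - 6*x^2 - 40*x + 14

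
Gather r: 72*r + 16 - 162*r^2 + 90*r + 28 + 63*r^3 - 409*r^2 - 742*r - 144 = 63*r^3 - 571*r^2 - 580*r - 100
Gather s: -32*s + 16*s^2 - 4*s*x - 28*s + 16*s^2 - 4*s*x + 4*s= 32*s^2 + s*(-8*x - 56)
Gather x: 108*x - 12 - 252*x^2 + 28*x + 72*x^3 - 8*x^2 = 72*x^3 - 260*x^2 + 136*x - 12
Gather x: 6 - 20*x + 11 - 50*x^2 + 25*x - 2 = -50*x^2 + 5*x + 15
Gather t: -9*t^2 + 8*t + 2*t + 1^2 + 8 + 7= -9*t^2 + 10*t + 16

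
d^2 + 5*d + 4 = (d + 1)*(d + 4)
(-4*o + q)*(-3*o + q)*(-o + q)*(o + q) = -12*o^4 + 7*o^3*q + 11*o^2*q^2 - 7*o*q^3 + q^4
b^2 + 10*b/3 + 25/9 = (b + 5/3)^2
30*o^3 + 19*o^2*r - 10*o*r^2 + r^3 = (-6*o + r)*(-5*o + r)*(o + r)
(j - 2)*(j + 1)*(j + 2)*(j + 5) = j^4 + 6*j^3 + j^2 - 24*j - 20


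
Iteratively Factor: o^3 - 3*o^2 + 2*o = (o - 2)*(o^2 - o) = (o - 2)*(o - 1)*(o)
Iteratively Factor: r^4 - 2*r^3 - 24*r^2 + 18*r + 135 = (r - 5)*(r^3 + 3*r^2 - 9*r - 27) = (r - 5)*(r + 3)*(r^2 - 9) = (r - 5)*(r + 3)^2*(r - 3)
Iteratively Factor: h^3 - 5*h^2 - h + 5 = (h - 5)*(h^2 - 1) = (h - 5)*(h + 1)*(h - 1)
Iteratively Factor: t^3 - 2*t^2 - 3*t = (t - 3)*(t^2 + t) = t*(t - 3)*(t + 1)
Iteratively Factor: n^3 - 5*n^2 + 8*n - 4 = (n - 2)*(n^2 - 3*n + 2) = (n - 2)^2*(n - 1)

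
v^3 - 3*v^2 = v^2*(v - 3)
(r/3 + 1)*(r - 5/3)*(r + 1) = r^3/3 + 7*r^2/9 - 11*r/9 - 5/3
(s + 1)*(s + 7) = s^2 + 8*s + 7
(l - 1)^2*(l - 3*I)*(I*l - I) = I*l^4 + 3*l^3 - 3*I*l^3 - 9*l^2 + 3*I*l^2 + 9*l - I*l - 3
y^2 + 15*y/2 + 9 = (y + 3/2)*(y + 6)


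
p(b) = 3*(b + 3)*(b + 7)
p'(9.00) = 84.00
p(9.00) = 576.00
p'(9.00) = 84.00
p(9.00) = 576.00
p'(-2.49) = 15.06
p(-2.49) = 6.90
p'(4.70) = 58.20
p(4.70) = 270.27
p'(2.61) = 45.66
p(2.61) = 161.74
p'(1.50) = 39.00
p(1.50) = 114.75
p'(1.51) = 39.06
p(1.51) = 115.14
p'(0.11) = 30.66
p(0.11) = 66.34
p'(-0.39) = 27.66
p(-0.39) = 51.76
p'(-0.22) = 28.68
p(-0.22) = 56.55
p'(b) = 6*b + 30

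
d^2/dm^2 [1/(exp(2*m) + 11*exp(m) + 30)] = (2*(2*exp(m) + 11)^2*exp(m) - (4*exp(m) + 11)*(exp(2*m) + 11*exp(m) + 30))*exp(m)/(exp(2*m) + 11*exp(m) + 30)^3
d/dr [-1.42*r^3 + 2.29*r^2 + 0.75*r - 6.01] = -4.26*r^2 + 4.58*r + 0.75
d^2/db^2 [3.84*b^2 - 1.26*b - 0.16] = 7.68000000000000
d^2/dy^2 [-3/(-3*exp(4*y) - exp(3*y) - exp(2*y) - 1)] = 3*(2*(12*exp(2*y) + 3*exp(y) + 2)^2*exp(2*y) - (48*exp(2*y) + 9*exp(y) + 4)*(3*exp(4*y) + exp(3*y) + exp(2*y) + 1))*exp(2*y)/(3*exp(4*y) + exp(3*y) + exp(2*y) + 1)^3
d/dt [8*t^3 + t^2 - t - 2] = 24*t^2 + 2*t - 1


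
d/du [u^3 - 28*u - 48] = 3*u^2 - 28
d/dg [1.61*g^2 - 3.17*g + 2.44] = 3.22*g - 3.17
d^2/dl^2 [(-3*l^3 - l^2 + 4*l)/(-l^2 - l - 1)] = 2*(-5*l^3 + 6*l^2 + 21*l + 5)/(l^6 + 3*l^5 + 6*l^4 + 7*l^3 + 6*l^2 + 3*l + 1)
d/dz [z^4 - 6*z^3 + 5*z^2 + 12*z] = 4*z^3 - 18*z^2 + 10*z + 12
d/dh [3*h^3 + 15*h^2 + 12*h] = 9*h^2 + 30*h + 12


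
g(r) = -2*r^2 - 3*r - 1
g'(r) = -4*r - 3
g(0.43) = -2.66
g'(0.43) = -4.72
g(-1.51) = -1.03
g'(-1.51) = 3.04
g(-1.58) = -1.25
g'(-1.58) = 3.32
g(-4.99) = -35.83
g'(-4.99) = 16.96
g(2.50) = -21.00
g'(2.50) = -13.00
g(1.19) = -7.40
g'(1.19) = -7.76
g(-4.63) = -29.98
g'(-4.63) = 15.52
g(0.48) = -2.90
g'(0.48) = -4.92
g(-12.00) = -253.00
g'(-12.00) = 45.00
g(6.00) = -91.00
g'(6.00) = -27.00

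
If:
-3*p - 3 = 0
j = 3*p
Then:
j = -3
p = -1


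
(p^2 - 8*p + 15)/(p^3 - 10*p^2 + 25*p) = (p - 3)/(p*(p - 5))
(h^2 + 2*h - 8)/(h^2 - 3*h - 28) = (h - 2)/(h - 7)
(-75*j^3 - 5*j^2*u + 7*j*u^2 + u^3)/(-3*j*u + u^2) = 25*j^2/u + 10*j + u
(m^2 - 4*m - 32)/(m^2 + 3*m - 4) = (m - 8)/(m - 1)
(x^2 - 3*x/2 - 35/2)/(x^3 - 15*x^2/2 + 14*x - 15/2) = (2*x + 7)/(2*x^2 - 5*x + 3)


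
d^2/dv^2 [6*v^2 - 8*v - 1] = 12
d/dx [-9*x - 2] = -9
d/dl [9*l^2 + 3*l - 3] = 18*l + 3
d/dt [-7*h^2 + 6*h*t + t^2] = 6*h + 2*t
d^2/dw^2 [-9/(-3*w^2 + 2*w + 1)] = 18*(9*w^2 - 6*w - 4*(3*w - 1)^2 - 3)/(-3*w^2 + 2*w + 1)^3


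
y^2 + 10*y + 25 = (y + 5)^2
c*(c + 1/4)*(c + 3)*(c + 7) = c^4 + 41*c^3/4 + 47*c^2/2 + 21*c/4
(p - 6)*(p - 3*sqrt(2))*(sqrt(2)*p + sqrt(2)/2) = sqrt(2)*p^3 - 11*sqrt(2)*p^2/2 - 6*p^2 - 3*sqrt(2)*p + 33*p + 18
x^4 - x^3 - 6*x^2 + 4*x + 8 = (x - 2)^2*(x + 1)*(x + 2)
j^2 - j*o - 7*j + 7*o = (j - 7)*(j - o)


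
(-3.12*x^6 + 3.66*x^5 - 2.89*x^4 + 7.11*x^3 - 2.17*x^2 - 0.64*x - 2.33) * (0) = 0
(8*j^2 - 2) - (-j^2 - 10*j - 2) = 9*j^2 + 10*j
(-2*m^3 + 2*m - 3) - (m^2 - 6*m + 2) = -2*m^3 - m^2 + 8*m - 5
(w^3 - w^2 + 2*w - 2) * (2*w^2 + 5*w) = 2*w^5 + 3*w^4 - w^3 + 6*w^2 - 10*w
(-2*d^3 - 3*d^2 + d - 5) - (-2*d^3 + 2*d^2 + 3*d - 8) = -5*d^2 - 2*d + 3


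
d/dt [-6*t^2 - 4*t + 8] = -12*t - 4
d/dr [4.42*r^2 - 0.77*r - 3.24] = 8.84*r - 0.77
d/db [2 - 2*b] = -2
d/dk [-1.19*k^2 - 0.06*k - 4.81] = -2.38*k - 0.06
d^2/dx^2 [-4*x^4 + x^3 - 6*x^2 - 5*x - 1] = -48*x^2 + 6*x - 12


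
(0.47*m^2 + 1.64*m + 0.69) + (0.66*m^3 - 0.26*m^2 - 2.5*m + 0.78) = 0.66*m^3 + 0.21*m^2 - 0.86*m + 1.47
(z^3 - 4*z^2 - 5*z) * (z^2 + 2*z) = z^5 - 2*z^4 - 13*z^3 - 10*z^2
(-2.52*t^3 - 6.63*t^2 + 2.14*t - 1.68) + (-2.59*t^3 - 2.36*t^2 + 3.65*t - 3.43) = -5.11*t^3 - 8.99*t^2 + 5.79*t - 5.11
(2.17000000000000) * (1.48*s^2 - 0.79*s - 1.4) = 3.2116*s^2 - 1.7143*s - 3.038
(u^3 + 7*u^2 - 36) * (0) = 0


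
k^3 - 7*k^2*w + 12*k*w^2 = k*(k - 4*w)*(k - 3*w)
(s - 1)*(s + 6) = s^2 + 5*s - 6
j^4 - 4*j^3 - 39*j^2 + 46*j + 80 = (j - 8)*(j - 2)*(j + 1)*(j + 5)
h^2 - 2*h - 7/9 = (h - 7/3)*(h + 1/3)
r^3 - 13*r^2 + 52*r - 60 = (r - 6)*(r - 5)*(r - 2)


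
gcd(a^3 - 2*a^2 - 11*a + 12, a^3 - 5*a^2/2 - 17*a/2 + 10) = a^2 - 5*a + 4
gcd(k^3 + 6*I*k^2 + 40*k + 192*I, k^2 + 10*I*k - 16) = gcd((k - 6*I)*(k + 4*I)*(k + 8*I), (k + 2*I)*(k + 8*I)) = k + 8*I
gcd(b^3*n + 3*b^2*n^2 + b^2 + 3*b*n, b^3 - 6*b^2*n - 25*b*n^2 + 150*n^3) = 1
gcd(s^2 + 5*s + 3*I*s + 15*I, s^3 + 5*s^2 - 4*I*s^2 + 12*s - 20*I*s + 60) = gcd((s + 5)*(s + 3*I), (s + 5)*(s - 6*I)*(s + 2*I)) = s + 5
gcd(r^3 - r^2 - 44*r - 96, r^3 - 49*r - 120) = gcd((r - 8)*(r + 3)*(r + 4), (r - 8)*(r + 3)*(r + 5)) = r^2 - 5*r - 24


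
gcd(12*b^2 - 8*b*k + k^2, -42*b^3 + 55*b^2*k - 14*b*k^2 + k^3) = 6*b - k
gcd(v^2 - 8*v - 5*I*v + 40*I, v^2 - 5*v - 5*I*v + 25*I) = v - 5*I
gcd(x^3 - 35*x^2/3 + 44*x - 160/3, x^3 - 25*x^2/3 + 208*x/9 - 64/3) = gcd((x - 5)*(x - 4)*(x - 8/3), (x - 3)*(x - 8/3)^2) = x - 8/3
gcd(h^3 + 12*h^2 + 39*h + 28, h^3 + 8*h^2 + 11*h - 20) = h + 4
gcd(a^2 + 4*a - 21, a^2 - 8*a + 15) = a - 3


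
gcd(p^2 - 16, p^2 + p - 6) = 1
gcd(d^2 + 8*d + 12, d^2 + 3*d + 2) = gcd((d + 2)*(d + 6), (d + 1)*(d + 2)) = d + 2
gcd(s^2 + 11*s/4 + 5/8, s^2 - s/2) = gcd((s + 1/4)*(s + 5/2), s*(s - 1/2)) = 1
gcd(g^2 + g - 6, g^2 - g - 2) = g - 2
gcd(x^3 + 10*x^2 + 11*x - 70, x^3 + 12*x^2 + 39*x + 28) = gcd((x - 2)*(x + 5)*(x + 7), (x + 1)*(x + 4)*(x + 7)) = x + 7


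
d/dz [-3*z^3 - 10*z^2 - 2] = z*(-9*z - 20)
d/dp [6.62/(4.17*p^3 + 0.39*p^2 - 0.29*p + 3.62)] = (-82.8162*p^2 - 5.1636*p + 1.9198)/(4.17*p^3 + 0.39*p^2 - 0.29*p + 3.62)^2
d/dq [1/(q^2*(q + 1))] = (-3*q - 2)/(q^3*(q^2 + 2*q + 1))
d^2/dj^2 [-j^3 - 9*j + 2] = -6*j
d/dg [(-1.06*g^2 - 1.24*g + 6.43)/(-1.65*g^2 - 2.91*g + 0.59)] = (1.0386*g^2 + 19.9682*g + 17.9797)/(2.7225*g^4 + 9.603*g^3 + 6.5211*g^2 - 3.4338*g + 0.3481)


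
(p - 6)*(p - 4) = p^2 - 10*p + 24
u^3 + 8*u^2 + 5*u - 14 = (u - 1)*(u + 2)*(u + 7)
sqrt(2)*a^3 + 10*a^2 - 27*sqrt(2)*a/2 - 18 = (a - 3*sqrt(2)/2)*(a + 6*sqrt(2))*(sqrt(2)*a + 1)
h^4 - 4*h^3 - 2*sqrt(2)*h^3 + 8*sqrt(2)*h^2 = h^2*(h - 4)*(h - 2*sqrt(2))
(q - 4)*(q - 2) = q^2 - 6*q + 8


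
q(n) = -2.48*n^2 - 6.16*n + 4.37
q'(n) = -4.96*n - 6.16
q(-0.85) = 7.81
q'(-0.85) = -1.94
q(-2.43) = 4.69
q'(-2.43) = 5.89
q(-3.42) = -3.57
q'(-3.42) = 10.80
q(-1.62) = 7.84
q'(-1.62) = 1.88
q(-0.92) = 7.94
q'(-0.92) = -1.60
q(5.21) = -95.04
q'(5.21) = -32.00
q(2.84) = -33.13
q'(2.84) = -20.25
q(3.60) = -49.95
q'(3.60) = -24.02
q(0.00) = 4.37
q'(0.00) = -6.16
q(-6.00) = -47.95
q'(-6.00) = 23.60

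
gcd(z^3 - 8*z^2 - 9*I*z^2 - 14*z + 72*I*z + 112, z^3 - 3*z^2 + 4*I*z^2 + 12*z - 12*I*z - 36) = z - 2*I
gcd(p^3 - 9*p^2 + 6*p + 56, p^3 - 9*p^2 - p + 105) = p - 7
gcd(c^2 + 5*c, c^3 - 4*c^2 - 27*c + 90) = c + 5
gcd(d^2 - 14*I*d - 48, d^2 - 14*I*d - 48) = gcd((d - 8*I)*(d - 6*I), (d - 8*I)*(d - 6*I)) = d^2 - 14*I*d - 48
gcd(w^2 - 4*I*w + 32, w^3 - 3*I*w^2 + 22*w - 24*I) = w + 4*I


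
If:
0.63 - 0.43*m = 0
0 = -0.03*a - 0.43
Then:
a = -14.33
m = 1.47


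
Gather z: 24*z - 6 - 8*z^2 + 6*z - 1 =-8*z^2 + 30*z - 7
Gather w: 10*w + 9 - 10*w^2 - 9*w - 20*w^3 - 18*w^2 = -20*w^3 - 28*w^2 + w + 9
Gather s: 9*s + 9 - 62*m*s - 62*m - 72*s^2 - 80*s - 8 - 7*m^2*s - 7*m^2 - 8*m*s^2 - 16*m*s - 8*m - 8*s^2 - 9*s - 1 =-7*m^2 - 70*m + s^2*(-8*m - 80) + s*(-7*m^2 - 78*m - 80)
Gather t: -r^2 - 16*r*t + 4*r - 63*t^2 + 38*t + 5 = -r^2 + 4*r - 63*t^2 + t*(38 - 16*r) + 5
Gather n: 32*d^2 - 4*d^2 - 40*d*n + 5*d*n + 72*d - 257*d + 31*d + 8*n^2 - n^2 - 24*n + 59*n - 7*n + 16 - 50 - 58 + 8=28*d^2 - 154*d + 7*n^2 + n*(28 - 35*d) - 84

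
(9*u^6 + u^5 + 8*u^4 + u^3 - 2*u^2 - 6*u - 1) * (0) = 0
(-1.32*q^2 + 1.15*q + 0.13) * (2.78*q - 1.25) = -3.6696*q^3 + 4.847*q^2 - 1.0761*q - 0.1625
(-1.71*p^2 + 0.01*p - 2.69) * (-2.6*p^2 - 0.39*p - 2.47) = 4.446*p^4 + 0.6409*p^3 + 11.2138*p^2 + 1.0244*p + 6.6443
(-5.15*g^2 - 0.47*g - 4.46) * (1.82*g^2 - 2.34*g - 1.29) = -9.373*g^4 + 11.1956*g^3 - 0.3739*g^2 + 11.0427*g + 5.7534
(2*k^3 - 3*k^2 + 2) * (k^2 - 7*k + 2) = 2*k^5 - 17*k^4 + 25*k^3 - 4*k^2 - 14*k + 4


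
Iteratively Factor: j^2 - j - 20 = (j + 4)*(j - 5)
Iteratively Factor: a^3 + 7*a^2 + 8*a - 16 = (a + 4)*(a^2 + 3*a - 4) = (a - 1)*(a + 4)*(a + 4)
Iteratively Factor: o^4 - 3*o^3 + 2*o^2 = (o - 2)*(o^3 - o^2) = (o - 2)*(o - 1)*(o^2) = o*(o - 2)*(o - 1)*(o)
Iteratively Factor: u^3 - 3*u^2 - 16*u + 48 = (u - 4)*(u^2 + u - 12) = (u - 4)*(u - 3)*(u + 4)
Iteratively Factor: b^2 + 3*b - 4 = (b - 1)*(b + 4)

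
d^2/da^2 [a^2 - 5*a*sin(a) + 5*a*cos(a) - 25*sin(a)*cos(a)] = -5*sqrt(2)*a*cos(a + pi/4) + 50*sin(2*a) - 10*sqrt(2)*sin(a + pi/4) + 2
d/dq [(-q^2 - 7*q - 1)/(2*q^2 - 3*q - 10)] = (17*q^2 + 24*q + 67)/(4*q^4 - 12*q^3 - 31*q^2 + 60*q + 100)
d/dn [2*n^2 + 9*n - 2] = 4*n + 9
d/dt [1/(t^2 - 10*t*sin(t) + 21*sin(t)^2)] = 2*(5*t*cos(t) - t + 5*sin(t) - 21*sin(2*t)/2)/((t - 7*sin(t))^2*(t - 3*sin(t))^2)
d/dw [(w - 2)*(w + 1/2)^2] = (2*w + 1)*(6*w - 7)/4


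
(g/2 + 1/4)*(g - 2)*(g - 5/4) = g^3/2 - 11*g^2/8 + 7*g/16 + 5/8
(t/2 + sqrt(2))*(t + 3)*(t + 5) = t^3/2 + sqrt(2)*t^2 + 4*t^2 + 15*t/2 + 8*sqrt(2)*t + 15*sqrt(2)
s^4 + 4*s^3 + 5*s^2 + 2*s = s*(s + 1)^2*(s + 2)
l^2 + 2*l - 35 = (l - 5)*(l + 7)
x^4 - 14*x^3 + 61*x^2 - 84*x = x*(x - 7)*(x - 4)*(x - 3)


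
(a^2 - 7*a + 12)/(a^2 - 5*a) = (a^2 - 7*a + 12)/(a*(a - 5))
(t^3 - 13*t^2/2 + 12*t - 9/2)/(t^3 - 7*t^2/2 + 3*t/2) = (t - 3)/t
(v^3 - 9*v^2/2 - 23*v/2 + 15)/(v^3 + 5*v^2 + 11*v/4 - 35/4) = 2*(v - 6)/(2*v + 7)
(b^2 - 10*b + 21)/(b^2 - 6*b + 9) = (b - 7)/(b - 3)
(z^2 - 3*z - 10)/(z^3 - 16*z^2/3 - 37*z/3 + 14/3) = 3*(z - 5)/(3*z^2 - 22*z + 7)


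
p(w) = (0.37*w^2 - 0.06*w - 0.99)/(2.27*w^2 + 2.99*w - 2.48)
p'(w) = (-4.54*w - 2.99)*(0.37*w^2 - 0.06*w - 0.99)/(2.27*w^2 + 2.99*w - 2.48)^2 + (0.74*w - 0.06)/(2.27*w^2 + 2.99*w - 2.48)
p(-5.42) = 0.21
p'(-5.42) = 0.01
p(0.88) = -0.40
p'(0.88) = 1.76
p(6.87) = 0.13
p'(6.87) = 0.01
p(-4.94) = 0.22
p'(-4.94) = 0.01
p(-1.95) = 1.66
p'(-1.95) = 25.67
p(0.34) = 0.81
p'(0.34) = 2.88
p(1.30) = -0.08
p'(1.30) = 0.32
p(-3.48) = 0.25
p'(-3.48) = 0.04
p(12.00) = 0.14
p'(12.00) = 0.00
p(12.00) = 0.14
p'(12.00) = 0.00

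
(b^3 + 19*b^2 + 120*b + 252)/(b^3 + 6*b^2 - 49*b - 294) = (b + 6)/(b - 7)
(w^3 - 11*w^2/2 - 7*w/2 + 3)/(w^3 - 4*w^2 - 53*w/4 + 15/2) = 2*(w + 1)/(2*w + 5)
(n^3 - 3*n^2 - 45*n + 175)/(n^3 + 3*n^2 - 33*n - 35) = (n - 5)/(n + 1)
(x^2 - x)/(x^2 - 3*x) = (x - 1)/(x - 3)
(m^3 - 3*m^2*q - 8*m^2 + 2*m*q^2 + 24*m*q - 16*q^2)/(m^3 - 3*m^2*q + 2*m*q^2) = (m - 8)/m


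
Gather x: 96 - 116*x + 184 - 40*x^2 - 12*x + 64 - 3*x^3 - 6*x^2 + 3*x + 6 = -3*x^3 - 46*x^2 - 125*x + 350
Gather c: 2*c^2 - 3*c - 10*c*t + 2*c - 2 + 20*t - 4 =2*c^2 + c*(-10*t - 1) + 20*t - 6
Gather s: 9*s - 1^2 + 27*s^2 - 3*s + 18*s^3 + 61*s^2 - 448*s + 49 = 18*s^3 + 88*s^2 - 442*s + 48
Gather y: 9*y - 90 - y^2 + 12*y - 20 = -y^2 + 21*y - 110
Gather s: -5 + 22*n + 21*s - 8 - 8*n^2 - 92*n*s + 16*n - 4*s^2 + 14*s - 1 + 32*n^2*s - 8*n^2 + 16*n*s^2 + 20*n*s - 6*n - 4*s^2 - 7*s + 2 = -16*n^2 + 32*n + s^2*(16*n - 8) + s*(32*n^2 - 72*n + 28) - 12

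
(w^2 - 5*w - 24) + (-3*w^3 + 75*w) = -3*w^3 + w^2 + 70*w - 24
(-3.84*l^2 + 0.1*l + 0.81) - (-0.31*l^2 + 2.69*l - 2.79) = -3.53*l^2 - 2.59*l + 3.6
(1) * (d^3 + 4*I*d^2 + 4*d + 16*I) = d^3 + 4*I*d^2 + 4*d + 16*I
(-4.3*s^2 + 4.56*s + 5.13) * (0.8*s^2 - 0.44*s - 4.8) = -3.44*s^4 + 5.54*s^3 + 22.7376*s^2 - 24.1452*s - 24.624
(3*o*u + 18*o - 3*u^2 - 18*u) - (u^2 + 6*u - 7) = 3*o*u + 18*o - 4*u^2 - 24*u + 7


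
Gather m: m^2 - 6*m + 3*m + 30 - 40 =m^2 - 3*m - 10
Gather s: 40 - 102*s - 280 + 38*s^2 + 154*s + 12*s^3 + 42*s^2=12*s^3 + 80*s^2 + 52*s - 240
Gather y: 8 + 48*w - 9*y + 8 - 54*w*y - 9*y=48*w + y*(-54*w - 18) + 16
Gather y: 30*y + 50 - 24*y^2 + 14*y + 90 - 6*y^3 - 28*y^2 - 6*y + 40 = -6*y^3 - 52*y^2 + 38*y + 180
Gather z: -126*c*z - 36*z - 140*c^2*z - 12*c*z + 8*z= z*(-140*c^2 - 138*c - 28)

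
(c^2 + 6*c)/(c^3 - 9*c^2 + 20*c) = (c + 6)/(c^2 - 9*c + 20)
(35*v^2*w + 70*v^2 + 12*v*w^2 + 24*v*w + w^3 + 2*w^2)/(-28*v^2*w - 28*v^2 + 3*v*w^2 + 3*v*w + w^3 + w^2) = (-5*v*w - 10*v - w^2 - 2*w)/(4*v*w + 4*v - w^2 - w)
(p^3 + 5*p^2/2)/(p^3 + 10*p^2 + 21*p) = p*(2*p + 5)/(2*(p^2 + 10*p + 21))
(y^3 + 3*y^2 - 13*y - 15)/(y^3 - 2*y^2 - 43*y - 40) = (y - 3)/(y - 8)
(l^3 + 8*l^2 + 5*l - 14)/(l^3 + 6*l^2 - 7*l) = (l + 2)/l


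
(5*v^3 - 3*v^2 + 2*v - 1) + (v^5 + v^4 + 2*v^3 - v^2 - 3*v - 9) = v^5 + v^4 + 7*v^3 - 4*v^2 - v - 10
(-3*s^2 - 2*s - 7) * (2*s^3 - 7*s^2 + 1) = -6*s^5 + 17*s^4 + 46*s^2 - 2*s - 7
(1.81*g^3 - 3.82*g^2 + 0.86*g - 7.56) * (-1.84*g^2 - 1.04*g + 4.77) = -3.3304*g^5 + 5.1464*g^4 + 11.0241*g^3 - 5.2054*g^2 + 11.9646*g - 36.0612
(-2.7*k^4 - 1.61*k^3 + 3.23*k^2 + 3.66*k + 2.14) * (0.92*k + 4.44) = -2.484*k^5 - 13.4692*k^4 - 4.1768*k^3 + 17.7084*k^2 + 18.2192*k + 9.5016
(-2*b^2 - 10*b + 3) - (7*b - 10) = -2*b^2 - 17*b + 13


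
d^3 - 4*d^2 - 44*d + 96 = (d - 8)*(d - 2)*(d + 6)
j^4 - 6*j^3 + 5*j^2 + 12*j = j*(j - 4)*(j - 3)*(j + 1)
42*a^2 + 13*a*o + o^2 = (6*a + o)*(7*a + o)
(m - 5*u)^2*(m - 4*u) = m^3 - 14*m^2*u + 65*m*u^2 - 100*u^3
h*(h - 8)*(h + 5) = h^3 - 3*h^2 - 40*h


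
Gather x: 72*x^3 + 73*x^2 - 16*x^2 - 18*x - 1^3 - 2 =72*x^3 + 57*x^2 - 18*x - 3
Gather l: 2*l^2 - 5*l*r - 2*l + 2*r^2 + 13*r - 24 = 2*l^2 + l*(-5*r - 2) + 2*r^2 + 13*r - 24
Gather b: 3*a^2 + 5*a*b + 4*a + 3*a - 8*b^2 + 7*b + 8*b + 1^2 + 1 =3*a^2 + 7*a - 8*b^2 + b*(5*a + 15) + 2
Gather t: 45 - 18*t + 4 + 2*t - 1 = 48 - 16*t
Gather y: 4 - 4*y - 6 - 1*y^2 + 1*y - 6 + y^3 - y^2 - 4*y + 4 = y^3 - 2*y^2 - 7*y - 4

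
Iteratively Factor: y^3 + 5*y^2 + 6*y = (y + 2)*(y^2 + 3*y) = (y + 2)*(y + 3)*(y)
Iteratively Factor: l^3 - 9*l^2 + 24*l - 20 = (l - 2)*(l^2 - 7*l + 10) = (l - 5)*(l - 2)*(l - 2)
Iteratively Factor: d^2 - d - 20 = (d + 4)*(d - 5)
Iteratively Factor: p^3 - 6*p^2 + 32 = (p + 2)*(p^2 - 8*p + 16) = (p - 4)*(p + 2)*(p - 4)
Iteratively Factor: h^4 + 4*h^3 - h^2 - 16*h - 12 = (h + 1)*(h^3 + 3*h^2 - 4*h - 12) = (h + 1)*(h + 2)*(h^2 + h - 6) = (h - 2)*(h + 1)*(h + 2)*(h + 3)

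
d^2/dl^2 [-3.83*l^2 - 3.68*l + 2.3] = -7.66000000000000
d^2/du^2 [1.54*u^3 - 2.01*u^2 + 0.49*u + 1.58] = 9.24*u - 4.02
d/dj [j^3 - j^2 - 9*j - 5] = 3*j^2 - 2*j - 9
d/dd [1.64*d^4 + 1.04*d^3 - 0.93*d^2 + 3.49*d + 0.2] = 6.56*d^3 + 3.12*d^2 - 1.86*d + 3.49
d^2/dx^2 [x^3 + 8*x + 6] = 6*x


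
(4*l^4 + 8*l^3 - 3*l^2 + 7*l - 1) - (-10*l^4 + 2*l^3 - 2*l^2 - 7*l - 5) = 14*l^4 + 6*l^3 - l^2 + 14*l + 4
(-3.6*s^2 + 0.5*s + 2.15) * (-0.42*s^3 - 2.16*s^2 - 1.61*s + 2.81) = 1.512*s^5 + 7.566*s^4 + 3.813*s^3 - 15.565*s^2 - 2.0565*s + 6.0415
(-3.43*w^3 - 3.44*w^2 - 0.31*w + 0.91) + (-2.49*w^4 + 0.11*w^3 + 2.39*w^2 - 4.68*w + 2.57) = -2.49*w^4 - 3.32*w^3 - 1.05*w^2 - 4.99*w + 3.48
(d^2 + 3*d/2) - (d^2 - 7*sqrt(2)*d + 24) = 3*d/2 + 7*sqrt(2)*d - 24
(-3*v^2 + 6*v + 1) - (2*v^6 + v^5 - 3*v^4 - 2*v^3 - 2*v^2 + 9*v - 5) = -2*v^6 - v^5 + 3*v^4 + 2*v^3 - v^2 - 3*v + 6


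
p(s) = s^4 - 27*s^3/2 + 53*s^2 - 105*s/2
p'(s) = 4*s^3 - 81*s^2/2 + 106*s - 105/2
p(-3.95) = 2109.75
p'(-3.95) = -1349.62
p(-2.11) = 493.38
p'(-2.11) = -494.05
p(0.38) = -13.02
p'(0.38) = -17.85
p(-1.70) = 317.10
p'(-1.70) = -369.40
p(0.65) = -15.26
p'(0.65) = 0.39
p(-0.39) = 29.36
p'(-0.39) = -100.24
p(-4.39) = 2765.47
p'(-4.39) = -1636.78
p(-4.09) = 2304.79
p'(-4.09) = -1437.20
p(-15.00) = 108900.00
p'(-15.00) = -24255.00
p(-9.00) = 21168.00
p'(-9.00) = -7203.00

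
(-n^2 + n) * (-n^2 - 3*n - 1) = n^4 + 2*n^3 - 2*n^2 - n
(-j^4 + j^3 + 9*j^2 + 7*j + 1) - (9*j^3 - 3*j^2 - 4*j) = -j^4 - 8*j^3 + 12*j^2 + 11*j + 1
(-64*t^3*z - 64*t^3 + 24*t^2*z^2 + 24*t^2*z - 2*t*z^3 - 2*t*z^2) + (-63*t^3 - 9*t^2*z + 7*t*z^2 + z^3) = -64*t^3*z - 127*t^3 + 24*t^2*z^2 + 15*t^2*z - 2*t*z^3 + 5*t*z^2 + z^3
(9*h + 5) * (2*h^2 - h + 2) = 18*h^3 + h^2 + 13*h + 10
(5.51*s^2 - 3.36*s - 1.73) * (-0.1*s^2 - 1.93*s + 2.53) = -0.551*s^4 - 10.2983*s^3 + 20.5981*s^2 - 5.1619*s - 4.3769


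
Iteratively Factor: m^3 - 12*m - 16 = (m + 2)*(m^2 - 2*m - 8) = (m - 4)*(m + 2)*(m + 2)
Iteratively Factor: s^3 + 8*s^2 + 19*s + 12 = (s + 1)*(s^2 + 7*s + 12) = (s + 1)*(s + 4)*(s + 3)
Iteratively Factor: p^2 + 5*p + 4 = (p + 1)*(p + 4)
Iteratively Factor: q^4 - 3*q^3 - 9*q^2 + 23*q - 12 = (q - 4)*(q^3 + q^2 - 5*q + 3) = (q - 4)*(q + 3)*(q^2 - 2*q + 1) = (q - 4)*(q - 1)*(q + 3)*(q - 1)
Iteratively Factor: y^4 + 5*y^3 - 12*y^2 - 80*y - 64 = (y - 4)*(y^3 + 9*y^2 + 24*y + 16) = (y - 4)*(y + 4)*(y^2 + 5*y + 4) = (y - 4)*(y + 4)^2*(y + 1)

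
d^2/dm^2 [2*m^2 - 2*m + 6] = 4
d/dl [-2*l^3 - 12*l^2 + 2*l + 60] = -6*l^2 - 24*l + 2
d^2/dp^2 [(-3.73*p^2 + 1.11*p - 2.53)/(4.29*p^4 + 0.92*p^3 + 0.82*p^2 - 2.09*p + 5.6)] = (-411.883758*p^8 + 156.813228*p^7 - 841.223648*p^6 - 671.819184*p^5 + 1986.43743*p^4 - 211.120144*p^3 + 782.494032*p^2 + 73.640124*p - 206.829786)/(78.953589*p^12 + 50.795316*p^11 + 56.167254*p^10 - 95.196763*p^9 + 270.43194*p^8 + 85.048164*p^7 + 179.726239*p^6 - 268.073112*p^5 + 361.038966*p^4 + 19.840591*p^3 + 150.52968*p^2 - 196.6272*p + 175.616)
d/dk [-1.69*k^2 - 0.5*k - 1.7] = -3.38*k - 0.5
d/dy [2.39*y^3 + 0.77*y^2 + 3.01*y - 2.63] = 7.17*y^2 + 1.54*y + 3.01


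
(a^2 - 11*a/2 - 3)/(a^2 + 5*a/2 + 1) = (a - 6)/(a + 2)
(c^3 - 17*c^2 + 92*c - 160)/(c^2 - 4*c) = c - 13 + 40/c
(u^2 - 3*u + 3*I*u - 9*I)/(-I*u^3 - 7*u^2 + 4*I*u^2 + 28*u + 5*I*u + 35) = (I*u^2 - 3*u*(1 + I) + 9)/(u^3 - u^2*(4 + 7*I) + u*(-5 + 28*I) + 35*I)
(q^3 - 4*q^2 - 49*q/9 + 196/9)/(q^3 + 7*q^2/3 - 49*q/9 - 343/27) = 3*(q - 4)/(3*q + 7)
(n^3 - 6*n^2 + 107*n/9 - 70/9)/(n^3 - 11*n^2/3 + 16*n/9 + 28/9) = (3*n - 5)/(3*n + 2)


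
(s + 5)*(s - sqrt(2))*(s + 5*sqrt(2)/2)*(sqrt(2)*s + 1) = sqrt(2)*s^4 + 4*s^3 + 5*sqrt(2)*s^3 - 7*sqrt(2)*s^2/2 + 20*s^2 - 35*sqrt(2)*s/2 - 5*s - 25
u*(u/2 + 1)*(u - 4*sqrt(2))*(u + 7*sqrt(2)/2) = u^4/2 - sqrt(2)*u^3/4 + u^3 - 14*u^2 - sqrt(2)*u^2/2 - 28*u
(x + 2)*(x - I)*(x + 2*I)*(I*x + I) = I*x^4 - x^3 + 3*I*x^3 - 3*x^2 + 4*I*x^2 - 2*x + 6*I*x + 4*I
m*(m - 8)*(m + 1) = m^3 - 7*m^2 - 8*m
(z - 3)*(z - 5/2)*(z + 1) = z^3 - 9*z^2/2 + 2*z + 15/2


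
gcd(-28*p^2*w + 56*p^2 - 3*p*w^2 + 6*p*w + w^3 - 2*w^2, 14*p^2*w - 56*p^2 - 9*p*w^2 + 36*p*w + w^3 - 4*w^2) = 7*p - w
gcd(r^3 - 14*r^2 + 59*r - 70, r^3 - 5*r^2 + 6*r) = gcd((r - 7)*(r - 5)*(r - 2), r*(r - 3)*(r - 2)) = r - 2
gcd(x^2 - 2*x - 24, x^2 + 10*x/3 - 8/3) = x + 4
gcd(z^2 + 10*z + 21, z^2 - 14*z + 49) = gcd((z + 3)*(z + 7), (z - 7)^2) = 1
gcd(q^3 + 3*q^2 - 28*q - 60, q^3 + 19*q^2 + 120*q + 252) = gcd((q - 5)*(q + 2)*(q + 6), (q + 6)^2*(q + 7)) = q + 6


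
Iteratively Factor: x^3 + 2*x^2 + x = (x + 1)*(x^2 + x) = x*(x + 1)*(x + 1)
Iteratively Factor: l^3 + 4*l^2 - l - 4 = (l - 1)*(l^2 + 5*l + 4) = (l - 1)*(l + 4)*(l + 1)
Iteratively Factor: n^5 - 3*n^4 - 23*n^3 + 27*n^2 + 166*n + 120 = (n - 5)*(n^4 + 2*n^3 - 13*n^2 - 38*n - 24) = (n - 5)*(n + 2)*(n^3 - 13*n - 12) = (n - 5)*(n + 1)*(n + 2)*(n^2 - n - 12) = (n - 5)*(n + 1)*(n + 2)*(n + 3)*(n - 4)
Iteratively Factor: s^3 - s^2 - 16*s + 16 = (s - 1)*(s^2 - 16) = (s - 4)*(s - 1)*(s + 4)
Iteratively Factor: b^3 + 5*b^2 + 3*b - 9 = (b + 3)*(b^2 + 2*b - 3) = (b + 3)^2*(b - 1)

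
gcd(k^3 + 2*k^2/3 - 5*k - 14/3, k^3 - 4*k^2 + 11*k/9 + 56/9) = k^2 - 4*k/3 - 7/3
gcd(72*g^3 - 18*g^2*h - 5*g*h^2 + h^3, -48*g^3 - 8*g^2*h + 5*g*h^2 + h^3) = 12*g^2 - g*h - h^2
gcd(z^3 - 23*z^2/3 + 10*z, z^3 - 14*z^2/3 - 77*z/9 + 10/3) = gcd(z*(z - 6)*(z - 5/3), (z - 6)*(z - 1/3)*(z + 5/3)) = z - 6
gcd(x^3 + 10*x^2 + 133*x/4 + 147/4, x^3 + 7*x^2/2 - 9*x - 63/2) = x^2 + 13*x/2 + 21/2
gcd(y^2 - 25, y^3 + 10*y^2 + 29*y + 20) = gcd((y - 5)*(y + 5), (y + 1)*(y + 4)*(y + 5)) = y + 5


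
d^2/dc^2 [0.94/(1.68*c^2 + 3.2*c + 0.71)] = (-5.306112*c^2 - 10.10688*c + 0.94*(3.36*c + 3.2)*(6.72*c + 6.4) - 2.242464)/(1.68*c^2 + 3.2*c + 0.71)^3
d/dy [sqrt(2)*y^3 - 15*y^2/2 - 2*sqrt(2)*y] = 3*sqrt(2)*y^2 - 15*y - 2*sqrt(2)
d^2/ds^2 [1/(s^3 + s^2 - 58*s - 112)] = 2*(-(3*s + 1)*(s^3 + s^2 - 58*s - 112) + (3*s^2 + 2*s - 58)^2)/(s^3 + s^2 - 58*s - 112)^3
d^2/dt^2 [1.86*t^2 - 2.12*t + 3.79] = 3.72000000000000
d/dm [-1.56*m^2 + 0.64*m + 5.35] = 0.64 - 3.12*m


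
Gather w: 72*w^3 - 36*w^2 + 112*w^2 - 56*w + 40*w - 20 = 72*w^3 + 76*w^2 - 16*w - 20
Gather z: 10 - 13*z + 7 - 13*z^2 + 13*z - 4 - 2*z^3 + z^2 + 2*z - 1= -2*z^3 - 12*z^2 + 2*z + 12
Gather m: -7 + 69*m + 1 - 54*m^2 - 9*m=-54*m^2 + 60*m - 6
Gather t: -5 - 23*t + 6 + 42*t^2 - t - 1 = 42*t^2 - 24*t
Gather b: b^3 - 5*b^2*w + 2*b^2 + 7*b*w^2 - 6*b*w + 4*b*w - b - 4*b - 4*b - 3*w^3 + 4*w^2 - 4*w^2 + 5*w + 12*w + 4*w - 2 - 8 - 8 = b^3 + b^2*(2 - 5*w) + b*(7*w^2 - 2*w - 9) - 3*w^3 + 21*w - 18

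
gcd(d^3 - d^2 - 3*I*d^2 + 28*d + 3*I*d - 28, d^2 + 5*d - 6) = d - 1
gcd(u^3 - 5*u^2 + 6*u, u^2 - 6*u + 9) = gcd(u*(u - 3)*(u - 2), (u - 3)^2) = u - 3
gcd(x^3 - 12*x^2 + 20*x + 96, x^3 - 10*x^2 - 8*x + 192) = x^2 - 14*x + 48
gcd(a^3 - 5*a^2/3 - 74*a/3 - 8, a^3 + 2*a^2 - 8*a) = a + 4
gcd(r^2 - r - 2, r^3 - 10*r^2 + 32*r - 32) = r - 2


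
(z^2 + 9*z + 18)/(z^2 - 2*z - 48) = (z + 3)/(z - 8)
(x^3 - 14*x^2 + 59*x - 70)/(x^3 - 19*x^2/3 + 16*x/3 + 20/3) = 3*(x - 7)/(3*x + 2)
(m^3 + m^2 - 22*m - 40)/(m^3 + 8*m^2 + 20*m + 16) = (m - 5)/(m + 2)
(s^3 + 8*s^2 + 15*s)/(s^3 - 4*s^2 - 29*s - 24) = s*(s + 5)/(s^2 - 7*s - 8)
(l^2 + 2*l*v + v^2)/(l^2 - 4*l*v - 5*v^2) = (-l - v)/(-l + 5*v)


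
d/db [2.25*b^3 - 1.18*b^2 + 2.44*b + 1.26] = 6.75*b^2 - 2.36*b + 2.44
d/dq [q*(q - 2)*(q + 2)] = 3*q^2 - 4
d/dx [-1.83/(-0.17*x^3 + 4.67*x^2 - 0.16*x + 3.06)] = (-0.9333*x^2 + 17.0922*x - 0.2928)/(0.17*x^3 - 4.67*x^2 + 0.16*x - 3.06)^2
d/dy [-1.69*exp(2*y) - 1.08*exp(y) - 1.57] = (-3.38*exp(y) - 1.08)*exp(y)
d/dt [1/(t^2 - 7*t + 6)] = (7 - 2*t)/(t^2 - 7*t + 6)^2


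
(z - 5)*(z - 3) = z^2 - 8*z + 15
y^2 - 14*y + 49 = (y - 7)^2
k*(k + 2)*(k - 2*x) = k^3 - 2*k^2*x + 2*k^2 - 4*k*x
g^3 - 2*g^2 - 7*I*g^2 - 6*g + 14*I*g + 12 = (g - 2)*(g - 6*I)*(g - I)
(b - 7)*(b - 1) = b^2 - 8*b + 7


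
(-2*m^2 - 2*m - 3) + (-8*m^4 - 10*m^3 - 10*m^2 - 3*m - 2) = -8*m^4 - 10*m^3 - 12*m^2 - 5*m - 5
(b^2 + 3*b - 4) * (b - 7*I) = b^3 + 3*b^2 - 7*I*b^2 - 4*b - 21*I*b + 28*I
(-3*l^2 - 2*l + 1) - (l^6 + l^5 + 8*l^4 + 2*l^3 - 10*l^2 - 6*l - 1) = -l^6 - l^5 - 8*l^4 - 2*l^3 + 7*l^2 + 4*l + 2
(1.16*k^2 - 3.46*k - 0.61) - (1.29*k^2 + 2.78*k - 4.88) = -0.13*k^2 - 6.24*k + 4.27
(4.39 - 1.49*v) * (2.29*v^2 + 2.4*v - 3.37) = -3.4121*v^3 + 6.4771*v^2 + 15.5573*v - 14.7943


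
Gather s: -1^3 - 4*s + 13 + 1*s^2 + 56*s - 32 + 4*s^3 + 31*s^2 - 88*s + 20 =4*s^3 + 32*s^2 - 36*s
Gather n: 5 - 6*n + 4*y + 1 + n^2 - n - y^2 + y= n^2 - 7*n - y^2 + 5*y + 6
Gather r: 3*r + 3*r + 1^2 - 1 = 6*r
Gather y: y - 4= y - 4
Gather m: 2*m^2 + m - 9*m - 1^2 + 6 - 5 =2*m^2 - 8*m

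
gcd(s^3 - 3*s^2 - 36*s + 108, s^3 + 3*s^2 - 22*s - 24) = s + 6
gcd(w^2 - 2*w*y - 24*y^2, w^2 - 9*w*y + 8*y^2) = 1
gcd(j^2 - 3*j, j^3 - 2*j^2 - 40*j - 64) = 1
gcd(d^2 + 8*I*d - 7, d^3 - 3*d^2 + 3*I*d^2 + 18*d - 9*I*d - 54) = 1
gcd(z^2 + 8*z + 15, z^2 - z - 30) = z + 5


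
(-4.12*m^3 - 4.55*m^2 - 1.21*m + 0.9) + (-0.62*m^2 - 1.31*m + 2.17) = -4.12*m^3 - 5.17*m^2 - 2.52*m + 3.07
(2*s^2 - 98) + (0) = 2*s^2 - 98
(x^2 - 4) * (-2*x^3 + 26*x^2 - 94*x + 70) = -2*x^5 + 26*x^4 - 86*x^3 - 34*x^2 + 376*x - 280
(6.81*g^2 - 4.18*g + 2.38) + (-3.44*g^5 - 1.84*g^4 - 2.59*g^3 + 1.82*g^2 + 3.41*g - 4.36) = -3.44*g^5 - 1.84*g^4 - 2.59*g^3 + 8.63*g^2 - 0.77*g - 1.98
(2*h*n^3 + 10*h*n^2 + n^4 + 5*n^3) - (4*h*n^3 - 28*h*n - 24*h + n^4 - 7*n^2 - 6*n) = -2*h*n^3 + 10*h*n^2 + 28*h*n + 24*h + 5*n^3 + 7*n^2 + 6*n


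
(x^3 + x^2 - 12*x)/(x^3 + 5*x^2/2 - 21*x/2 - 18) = 2*x/(2*x + 3)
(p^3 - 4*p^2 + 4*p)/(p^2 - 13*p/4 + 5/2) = 4*p*(p - 2)/(4*p - 5)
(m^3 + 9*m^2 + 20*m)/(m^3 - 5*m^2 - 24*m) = (m^2 + 9*m + 20)/(m^2 - 5*m - 24)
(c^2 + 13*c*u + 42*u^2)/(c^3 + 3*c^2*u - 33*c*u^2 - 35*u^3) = (-c - 6*u)/(-c^2 + 4*c*u + 5*u^2)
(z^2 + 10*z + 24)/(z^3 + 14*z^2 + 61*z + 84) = (z + 6)/(z^2 + 10*z + 21)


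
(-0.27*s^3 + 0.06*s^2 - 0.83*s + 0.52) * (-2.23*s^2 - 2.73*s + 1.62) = 0.6021*s^5 + 0.6033*s^4 + 1.2497*s^3 + 1.2035*s^2 - 2.7642*s + 0.8424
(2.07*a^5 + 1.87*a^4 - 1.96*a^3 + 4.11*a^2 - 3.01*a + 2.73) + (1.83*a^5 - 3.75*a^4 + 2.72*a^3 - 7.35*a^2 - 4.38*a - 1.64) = 3.9*a^5 - 1.88*a^4 + 0.76*a^3 - 3.24*a^2 - 7.39*a + 1.09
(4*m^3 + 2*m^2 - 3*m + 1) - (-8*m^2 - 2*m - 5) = 4*m^3 + 10*m^2 - m + 6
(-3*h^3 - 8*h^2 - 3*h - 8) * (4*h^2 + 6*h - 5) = -12*h^5 - 50*h^4 - 45*h^3 - 10*h^2 - 33*h + 40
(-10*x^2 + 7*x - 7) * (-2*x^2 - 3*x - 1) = 20*x^4 + 16*x^3 + 3*x^2 + 14*x + 7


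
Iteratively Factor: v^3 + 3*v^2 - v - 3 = (v + 1)*(v^2 + 2*v - 3) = (v - 1)*(v + 1)*(v + 3)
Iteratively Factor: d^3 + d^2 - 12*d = (d + 4)*(d^2 - 3*d) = (d - 3)*(d + 4)*(d)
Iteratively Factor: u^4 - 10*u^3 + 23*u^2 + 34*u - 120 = (u - 4)*(u^3 - 6*u^2 - u + 30) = (u - 5)*(u - 4)*(u^2 - u - 6) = (u - 5)*(u - 4)*(u - 3)*(u + 2)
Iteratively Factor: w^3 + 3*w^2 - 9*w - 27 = (w + 3)*(w^2 - 9) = (w + 3)^2*(w - 3)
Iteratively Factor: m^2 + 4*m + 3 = (m + 1)*(m + 3)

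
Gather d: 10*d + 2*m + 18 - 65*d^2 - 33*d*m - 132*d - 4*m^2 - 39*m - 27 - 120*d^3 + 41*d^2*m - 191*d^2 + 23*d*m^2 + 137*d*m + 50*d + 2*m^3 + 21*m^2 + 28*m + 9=-120*d^3 + d^2*(41*m - 256) + d*(23*m^2 + 104*m - 72) + 2*m^3 + 17*m^2 - 9*m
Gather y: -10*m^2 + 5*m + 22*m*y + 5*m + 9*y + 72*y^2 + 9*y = -10*m^2 + 10*m + 72*y^2 + y*(22*m + 18)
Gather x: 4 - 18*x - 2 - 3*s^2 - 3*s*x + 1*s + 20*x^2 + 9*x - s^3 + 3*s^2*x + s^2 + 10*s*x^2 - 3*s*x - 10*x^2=-s^3 - 2*s^2 + s + x^2*(10*s + 10) + x*(3*s^2 - 6*s - 9) + 2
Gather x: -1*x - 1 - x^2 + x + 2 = 1 - x^2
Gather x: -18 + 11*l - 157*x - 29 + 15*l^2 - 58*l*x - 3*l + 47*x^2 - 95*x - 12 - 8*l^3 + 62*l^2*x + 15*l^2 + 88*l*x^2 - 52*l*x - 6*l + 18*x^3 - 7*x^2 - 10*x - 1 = -8*l^3 + 30*l^2 + 2*l + 18*x^3 + x^2*(88*l + 40) + x*(62*l^2 - 110*l - 262) - 60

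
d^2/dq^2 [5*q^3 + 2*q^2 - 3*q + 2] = 30*q + 4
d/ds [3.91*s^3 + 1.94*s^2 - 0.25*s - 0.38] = 11.73*s^2 + 3.88*s - 0.25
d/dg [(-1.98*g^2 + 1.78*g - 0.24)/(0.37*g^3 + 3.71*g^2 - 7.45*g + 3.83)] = (0.732599999999999*g^4 - 1.3172*g^3 + 8.4136*g^2 - 13.386*g + 5.0294)/(0.1369*g^6 + 2.7454*g^5 + 8.2511*g^4 - 52.4448*g^3 + 83.9211*g^2 - 57.067*g + 14.6689)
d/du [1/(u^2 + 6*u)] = 2*(-u - 3)/(u^2*(u + 6)^2)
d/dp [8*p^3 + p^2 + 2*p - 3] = 24*p^2 + 2*p + 2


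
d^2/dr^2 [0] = 0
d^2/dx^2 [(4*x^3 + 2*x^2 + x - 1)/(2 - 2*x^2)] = (-5*x^3 - 3*x^2 - 15*x - 1)/(x^6 - 3*x^4 + 3*x^2 - 1)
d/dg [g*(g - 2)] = 2*g - 2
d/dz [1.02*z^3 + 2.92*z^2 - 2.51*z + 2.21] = 3.06*z^2 + 5.84*z - 2.51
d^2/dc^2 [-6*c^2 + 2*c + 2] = -12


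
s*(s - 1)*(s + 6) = s^3 + 5*s^2 - 6*s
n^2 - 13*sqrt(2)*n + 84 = (n - 7*sqrt(2))*(n - 6*sqrt(2))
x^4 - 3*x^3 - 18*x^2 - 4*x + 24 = (x - 6)*(x - 1)*(x + 2)^2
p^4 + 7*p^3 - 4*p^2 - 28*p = p*(p - 2)*(p + 2)*(p + 7)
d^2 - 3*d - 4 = (d - 4)*(d + 1)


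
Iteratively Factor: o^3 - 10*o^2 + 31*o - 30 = (o - 2)*(o^2 - 8*o + 15) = (o - 5)*(o - 2)*(o - 3)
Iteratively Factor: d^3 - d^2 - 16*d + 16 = (d - 1)*(d^2 - 16) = (d - 4)*(d - 1)*(d + 4)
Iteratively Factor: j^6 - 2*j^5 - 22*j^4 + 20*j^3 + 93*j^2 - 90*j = (j)*(j^5 - 2*j^4 - 22*j^3 + 20*j^2 + 93*j - 90) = j*(j + 3)*(j^4 - 5*j^3 - 7*j^2 + 41*j - 30) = j*(j - 1)*(j + 3)*(j^3 - 4*j^2 - 11*j + 30) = j*(j - 5)*(j - 1)*(j + 3)*(j^2 + j - 6) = j*(j - 5)*(j - 2)*(j - 1)*(j + 3)*(j + 3)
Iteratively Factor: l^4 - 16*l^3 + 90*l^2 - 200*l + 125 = (l - 5)*(l^3 - 11*l^2 + 35*l - 25) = (l - 5)*(l - 1)*(l^2 - 10*l + 25) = (l - 5)^2*(l - 1)*(l - 5)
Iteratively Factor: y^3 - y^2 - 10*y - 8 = (y - 4)*(y^2 + 3*y + 2) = (y - 4)*(y + 1)*(y + 2)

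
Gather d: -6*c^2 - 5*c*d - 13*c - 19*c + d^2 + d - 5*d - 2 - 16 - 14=-6*c^2 - 32*c + d^2 + d*(-5*c - 4) - 32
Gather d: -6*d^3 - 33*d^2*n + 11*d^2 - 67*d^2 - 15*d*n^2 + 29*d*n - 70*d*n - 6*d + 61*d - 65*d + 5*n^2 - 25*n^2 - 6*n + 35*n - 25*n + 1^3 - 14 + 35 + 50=-6*d^3 + d^2*(-33*n - 56) + d*(-15*n^2 - 41*n - 10) - 20*n^2 + 4*n + 72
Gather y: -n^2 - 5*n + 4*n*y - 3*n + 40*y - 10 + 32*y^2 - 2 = -n^2 - 8*n + 32*y^2 + y*(4*n + 40) - 12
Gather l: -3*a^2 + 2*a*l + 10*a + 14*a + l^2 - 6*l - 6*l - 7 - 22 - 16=-3*a^2 + 24*a + l^2 + l*(2*a - 12) - 45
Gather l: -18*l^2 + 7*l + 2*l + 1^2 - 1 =-18*l^2 + 9*l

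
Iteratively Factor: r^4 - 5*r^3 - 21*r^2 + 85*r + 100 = (r - 5)*(r^3 - 21*r - 20) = (r - 5)*(r + 1)*(r^2 - r - 20) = (r - 5)^2*(r + 1)*(r + 4)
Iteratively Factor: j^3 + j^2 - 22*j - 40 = (j - 5)*(j^2 + 6*j + 8) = (j - 5)*(j + 2)*(j + 4)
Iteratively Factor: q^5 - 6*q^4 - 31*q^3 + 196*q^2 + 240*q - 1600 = (q - 5)*(q^4 - q^3 - 36*q^2 + 16*q + 320) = (q - 5)*(q - 4)*(q^3 + 3*q^2 - 24*q - 80) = (q - 5)*(q - 4)*(q + 4)*(q^2 - q - 20) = (q - 5)^2*(q - 4)*(q + 4)*(q + 4)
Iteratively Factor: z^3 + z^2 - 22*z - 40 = (z + 2)*(z^2 - z - 20) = (z + 2)*(z + 4)*(z - 5)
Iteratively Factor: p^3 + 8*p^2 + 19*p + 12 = (p + 1)*(p^2 + 7*p + 12) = (p + 1)*(p + 4)*(p + 3)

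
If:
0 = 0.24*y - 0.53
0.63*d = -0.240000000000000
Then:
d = -0.38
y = 2.21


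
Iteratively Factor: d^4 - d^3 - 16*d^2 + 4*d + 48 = (d - 4)*(d^3 + 3*d^2 - 4*d - 12) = (d - 4)*(d + 2)*(d^2 + d - 6) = (d - 4)*(d + 2)*(d + 3)*(d - 2)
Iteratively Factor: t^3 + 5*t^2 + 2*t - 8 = (t - 1)*(t^2 + 6*t + 8) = (t - 1)*(t + 4)*(t + 2)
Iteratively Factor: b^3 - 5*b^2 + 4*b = (b - 1)*(b^2 - 4*b) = (b - 4)*(b - 1)*(b)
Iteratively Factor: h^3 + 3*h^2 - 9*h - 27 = (h + 3)*(h^2 - 9) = (h - 3)*(h + 3)*(h + 3)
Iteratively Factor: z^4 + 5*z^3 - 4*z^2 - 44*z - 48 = (z + 4)*(z^3 + z^2 - 8*z - 12) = (z - 3)*(z + 4)*(z^2 + 4*z + 4) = (z - 3)*(z + 2)*(z + 4)*(z + 2)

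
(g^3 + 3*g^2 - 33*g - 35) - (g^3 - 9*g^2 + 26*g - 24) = 12*g^2 - 59*g - 11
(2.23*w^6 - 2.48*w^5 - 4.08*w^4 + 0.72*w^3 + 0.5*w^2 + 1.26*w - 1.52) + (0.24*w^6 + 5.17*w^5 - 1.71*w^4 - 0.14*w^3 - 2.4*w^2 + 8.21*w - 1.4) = 2.47*w^6 + 2.69*w^5 - 5.79*w^4 + 0.58*w^3 - 1.9*w^2 + 9.47*w - 2.92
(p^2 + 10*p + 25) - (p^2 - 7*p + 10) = 17*p + 15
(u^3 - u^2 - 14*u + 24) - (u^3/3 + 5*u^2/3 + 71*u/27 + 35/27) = 2*u^3/3 - 8*u^2/3 - 449*u/27 + 613/27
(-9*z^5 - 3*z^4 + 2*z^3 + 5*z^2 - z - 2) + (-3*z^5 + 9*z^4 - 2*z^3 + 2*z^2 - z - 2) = -12*z^5 + 6*z^4 + 7*z^2 - 2*z - 4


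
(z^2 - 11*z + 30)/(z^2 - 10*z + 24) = (z - 5)/(z - 4)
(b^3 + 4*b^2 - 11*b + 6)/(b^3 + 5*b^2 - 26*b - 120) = (b^2 - 2*b + 1)/(b^2 - b - 20)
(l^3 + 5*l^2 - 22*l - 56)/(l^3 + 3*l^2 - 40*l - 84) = (l - 4)/(l - 6)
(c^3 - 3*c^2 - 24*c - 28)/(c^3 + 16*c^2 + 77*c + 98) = (c^2 - 5*c - 14)/(c^2 + 14*c + 49)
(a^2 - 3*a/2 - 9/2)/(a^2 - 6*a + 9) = (a + 3/2)/(a - 3)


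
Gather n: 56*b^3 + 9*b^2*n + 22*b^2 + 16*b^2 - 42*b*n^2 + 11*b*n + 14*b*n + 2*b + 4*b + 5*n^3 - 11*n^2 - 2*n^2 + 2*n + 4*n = 56*b^3 + 38*b^2 + 6*b + 5*n^3 + n^2*(-42*b - 13) + n*(9*b^2 + 25*b + 6)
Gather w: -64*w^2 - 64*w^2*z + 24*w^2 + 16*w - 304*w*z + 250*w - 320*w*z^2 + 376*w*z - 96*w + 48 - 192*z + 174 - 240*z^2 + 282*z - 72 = w^2*(-64*z - 40) + w*(-320*z^2 + 72*z + 170) - 240*z^2 + 90*z + 150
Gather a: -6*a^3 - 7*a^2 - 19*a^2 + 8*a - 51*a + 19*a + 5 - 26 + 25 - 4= -6*a^3 - 26*a^2 - 24*a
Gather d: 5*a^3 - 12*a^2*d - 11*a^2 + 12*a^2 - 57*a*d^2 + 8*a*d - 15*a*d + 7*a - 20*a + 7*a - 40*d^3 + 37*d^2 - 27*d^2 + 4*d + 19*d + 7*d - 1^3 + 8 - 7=5*a^3 + a^2 - 6*a - 40*d^3 + d^2*(10 - 57*a) + d*(-12*a^2 - 7*a + 30)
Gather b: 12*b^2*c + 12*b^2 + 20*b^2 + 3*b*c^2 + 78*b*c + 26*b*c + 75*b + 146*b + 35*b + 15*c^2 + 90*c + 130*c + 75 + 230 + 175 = b^2*(12*c + 32) + b*(3*c^2 + 104*c + 256) + 15*c^2 + 220*c + 480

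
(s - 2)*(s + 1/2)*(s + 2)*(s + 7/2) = s^4 + 4*s^3 - 9*s^2/4 - 16*s - 7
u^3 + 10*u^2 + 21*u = u*(u + 3)*(u + 7)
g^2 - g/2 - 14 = (g - 4)*(g + 7/2)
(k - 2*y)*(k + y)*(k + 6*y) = k^3 + 5*k^2*y - 8*k*y^2 - 12*y^3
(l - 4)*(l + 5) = l^2 + l - 20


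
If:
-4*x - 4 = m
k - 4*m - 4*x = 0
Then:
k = -12*x - 16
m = -4*x - 4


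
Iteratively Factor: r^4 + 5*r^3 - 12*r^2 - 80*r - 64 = (r + 1)*(r^3 + 4*r^2 - 16*r - 64) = (r + 1)*(r + 4)*(r^2 - 16) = (r + 1)*(r + 4)^2*(r - 4)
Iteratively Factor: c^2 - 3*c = (c - 3)*(c)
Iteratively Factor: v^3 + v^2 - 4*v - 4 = (v + 2)*(v^2 - v - 2) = (v - 2)*(v + 2)*(v + 1)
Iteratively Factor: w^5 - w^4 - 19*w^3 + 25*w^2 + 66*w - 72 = (w - 3)*(w^4 + 2*w^3 - 13*w^2 - 14*w + 24) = (w - 3)*(w - 1)*(w^3 + 3*w^2 - 10*w - 24) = (w - 3)*(w - 1)*(w + 2)*(w^2 + w - 12) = (w - 3)*(w - 1)*(w + 2)*(w + 4)*(w - 3)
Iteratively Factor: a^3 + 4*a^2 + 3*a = (a)*(a^2 + 4*a + 3) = a*(a + 1)*(a + 3)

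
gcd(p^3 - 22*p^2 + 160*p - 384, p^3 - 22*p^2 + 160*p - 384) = p^3 - 22*p^2 + 160*p - 384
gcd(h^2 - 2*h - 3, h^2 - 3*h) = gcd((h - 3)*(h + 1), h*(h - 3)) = h - 3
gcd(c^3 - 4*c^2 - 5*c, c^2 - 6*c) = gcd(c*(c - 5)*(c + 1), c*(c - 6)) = c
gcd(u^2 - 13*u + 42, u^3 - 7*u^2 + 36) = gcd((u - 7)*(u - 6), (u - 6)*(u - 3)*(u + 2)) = u - 6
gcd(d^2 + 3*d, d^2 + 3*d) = d^2 + 3*d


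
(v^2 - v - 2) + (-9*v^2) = -8*v^2 - v - 2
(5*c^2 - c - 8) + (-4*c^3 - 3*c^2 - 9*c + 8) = -4*c^3 + 2*c^2 - 10*c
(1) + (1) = 2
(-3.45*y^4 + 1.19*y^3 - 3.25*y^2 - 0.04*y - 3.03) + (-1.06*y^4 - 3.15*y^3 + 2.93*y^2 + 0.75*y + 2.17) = -4.51*y^4 - 1.96*y^3 - 0.32*y^2 + 0.71*y - 0.86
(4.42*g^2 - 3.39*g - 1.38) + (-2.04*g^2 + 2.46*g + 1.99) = 2.38*g^2 - 0.93*g + 0.61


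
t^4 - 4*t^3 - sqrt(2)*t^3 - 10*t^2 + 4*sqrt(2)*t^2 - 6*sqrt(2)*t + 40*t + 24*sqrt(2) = (t - 4)*(t - 3*sqrt(2))*(t + sqrt(2))^2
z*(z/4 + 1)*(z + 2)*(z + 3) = z^4/4 + 9*z^3/4 + 13*z^2/2 + 6*z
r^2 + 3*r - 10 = (r - 2)*(r + 5)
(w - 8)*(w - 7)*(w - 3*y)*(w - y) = w^4 - 4*w^3*y - 15*w^3 + 3*w^2*y^2 + 60*w^2*y + 56*w^2 - 45*w*y^2 - 224*w*y + 168*y^2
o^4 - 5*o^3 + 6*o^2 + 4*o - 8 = (o - 2)^3*(o + 1)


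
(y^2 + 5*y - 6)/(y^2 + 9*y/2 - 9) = 2*(y - 1)/(2*y - 3)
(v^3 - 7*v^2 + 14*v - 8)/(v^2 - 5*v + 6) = (v^2 - 5*v + 4)/(v - 3)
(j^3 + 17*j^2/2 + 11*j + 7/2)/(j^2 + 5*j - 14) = (2*j^2 + 3*j + 1)/(2*(j - 2))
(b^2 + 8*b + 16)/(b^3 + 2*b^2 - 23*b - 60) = (b + 4)/(b^2 - 2*b - 15)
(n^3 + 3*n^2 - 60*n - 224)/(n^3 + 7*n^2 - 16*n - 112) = (n - 8)/(n - 4)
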